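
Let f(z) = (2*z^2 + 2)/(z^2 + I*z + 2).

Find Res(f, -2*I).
-2*I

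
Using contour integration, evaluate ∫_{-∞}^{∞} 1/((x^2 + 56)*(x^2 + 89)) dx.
Let f(z) = 1/((z^2 + 56)*(z^2 + 89)). The denominator has no real zeros and deg Q - deg P = 4 ≥ 2, so the integral of f over the upper semicircle |z| = R tends to 0 as R → ∞. Closing the contour in the upper half-plane,
  ∫_{-∞}^{∞} f(x) dx = 2πi · Σ Res(f, z_k)  over the poles with Im z_k > 0.

Zeros of the denominator: z^2 + 56 = 0 gives z = ±2*sqrt(14)*I; z^2 + 89 = 0 gives z = ±sqrt(89)*I.
Upper half-plane: z = 2*sqrt(14)*I, z = sqrt(89)*I (simple).

Each pole is a simple zero of Q(z) = z^4 + 145*z^2 + 4984, so Res(f, z₀) = P(z₀)/Q'(z₀) with P(z) = 1, Q'(z) = 4*z^3 + 290*z:
  Res(f, 2*sqrt(14)*I) = (1)/(132*sqrt(14)*I) = -sqrt(14)*I/1848
  Res(f, sqrt(89)*I) = (1)/(-66*sqrt(89)*I) = sqrt(89)*I/5874

Sum of residues: I*(-sqrt(14)/1848 + sqrt(89)/5874)
∫_{-∞}^{∞} f(x) dx = 2πi · (I*(-sqrt(14)/1848 + sqrt(89)/5874)) = pi*(-28*sqrt(89) + 89*sqrt(14))/82236

Final answer: pi*(-28*sqrt(89) + 89*sqrt(14))/82236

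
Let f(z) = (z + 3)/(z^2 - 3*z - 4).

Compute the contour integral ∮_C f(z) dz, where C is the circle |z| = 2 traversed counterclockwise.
-4*I*pi/5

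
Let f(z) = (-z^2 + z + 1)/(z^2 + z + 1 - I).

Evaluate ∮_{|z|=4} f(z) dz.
4*I*pi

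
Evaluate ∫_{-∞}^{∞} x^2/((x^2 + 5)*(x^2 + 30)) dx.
Let f(z) = z^2/((z^2 + 5)*(z^2 + 30)). The denominator has no real zeros and deg Q - deg P = 2 ≥ 2, so the integral of f over the upper semicircle |z| = R tends to 0 as R → ∞. Closing the contour in the upper half-plane,
  ∫_{-∞}^{∞} f(x) dx = 2πi · Σ Res(f, z_k)  over the poles with Im z_k > 0.

Zeros of the denominator: z^2 + 5 = 0 gives z = ±sqrt(5)*I; z^2 + 30 = 0 gives z = ±sqrt(30)*I.
Upper half-plane: z = sqrt(30)*I, z = sqrt(5)*I (simple).

Each pole is a simple zero of Q(z) = z^4 + 35*z^2 + 150, so Res(f, z₀) = P(z₀)/Q'(z₀) with P(z) = z^2, Q'(z) = 4*z^3 + 70*z:
  Res(f, sqrt(30)*I) = (-30)/(-50*sqrt(30)*I) = -sqrt(30)*I/50
  Res(f, sqrt(5)*I) = (-5)/(50*sqrt(5)*I) = sqrt(5)*I/50

Sum of residues: I*(-sqrt(30) + sqrt(5))/50
∫_{-∞}^{∞} f(x) dx = 2πi · (I*(-sqrt(30) + sqrt(5))/50) = pi*(-sqrt(5) + sqrt(30))/25

Final answer: pi*(-sqrt(5) + sqrt(30))/25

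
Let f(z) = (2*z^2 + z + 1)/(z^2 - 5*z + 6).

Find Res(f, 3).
Write f(z) = P(z)/Q(z) with P(z) = 2*z^2 + z + 1 and Q(z) = z^2 - 5*z + 6.
The denominator factors as Q(z) = (z - 2)*(z - 3), so z = 3 is a simple zero of Q and P is analytic there; z = 3 is therefore a simple pole and
  Res(f, z₀) = P(z₀)/Q'(z₀).

Q'(z) = 2*z - 5, so Q'(3) = 1.
P(3) = 22.

Res(f, 3) = (22)/(1) = 22

Final answer: 22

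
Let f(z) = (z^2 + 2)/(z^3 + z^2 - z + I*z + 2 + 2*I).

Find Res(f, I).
-4/25 - 3*I/25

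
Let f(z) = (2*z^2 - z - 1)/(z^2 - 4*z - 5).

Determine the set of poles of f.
{-1, 5}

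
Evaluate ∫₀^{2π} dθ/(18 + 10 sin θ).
Call the integral J. The integrand is 2π-periodic and we integrate over a full period, so shifting θ does not change the value (θ → θ + π/2 turns sin θ into cos θ). Hence
  J = ∫₀^{2π} dθ/(18 + 10 cos θ).
Put z = e^{iθ}: then cos θ = (z + 1/z)/2, dθ = dz/(iz), and z runs once counterclockwise around |z| = 1:
  J = ∮_{|z|=1} 1/(18 + 10*(z + 1/z)/2) · dz/(iz) = (2/i) ∮_{|z|=1} dz/(10*z^2 + 36*z + 10).
The roots of 10*z^2 + 36*z + 10 are z = (-18 ± sqrt(18^2 - 10^2))/10, with sqrt(224) = 4*sqrt(14); their product is 1, so only z₊ = -9/5 + 2*sqrt(14)/5 lies inside the unit circle (z₋ = -9/5 - 2*sqrt(14)/5 lies outside).
z₊ is a simple zero of q(z) = 10*z^2 + 36*z + 10, so Res(1/q, z₊) = 1/q'(z₊) with q'(z) = 20*z + 36; and q'(z₊) = 10*(z₊ - z₋) = 8*sqrt(14).
Therefore J = (2/i) · 2πi · 1/(8*sqrt(14)) = 2*pi/(4*sqrt(14)) = sqrt(14)*pi/28

Final answer: sqrt(14)*pi/28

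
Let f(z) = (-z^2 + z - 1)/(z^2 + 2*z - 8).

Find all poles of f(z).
The singularities of f are the zeros of the denominator. Factoring,
  z^2 + 2*z - 8 = (z - 2)*(z + 4)
so the candidates are z = 2, z = -4.

Check the numerator P(z) = -z^2 + z - 1 at each one:
  P(2) = -3 ≠ 0, so z = 2 is a (simple) pole.
  P(-4) = -21 ≠ 0, so z = -4 is a (simple) pole.

Poles of f: {-4, 2}

Final answer: {-4, 2}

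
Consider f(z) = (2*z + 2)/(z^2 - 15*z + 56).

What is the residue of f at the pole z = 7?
Write f(z) = P(z)/Q(z) with P(z) = 2*z + 2 and Q(z) = z^2 - 15*z + 56.
The denominator factors as Q(z) = (z - 7)*(z - 8), so z = 7 is a simple zero of Q and P is analytic there; z = 7 is therefore a simple pole and
  Res(f, z₀) = P(z₀)/Q'(z₀).

Q'(z) = 2*z - 15, so Q'(7) = -1.
P(7) = 16.

Res(f, 7) = (16)/(-1) = -16

Final answer: -16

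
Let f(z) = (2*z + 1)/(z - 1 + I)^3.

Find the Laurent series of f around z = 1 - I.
Put w = z - (1 - I), i.e. z = w + 1 - I. The denominator is w^3, so it suffices to rewrite the numerator in powers of w.

P(z) = 2*z + 1
P(w + 1 - I) = 3 - 2*I + 2*w

Dividing each term by w^3:
  f = (3 - 2*I)/w^3 + 2/w^2

Substituting back w = z - 1 + I:
  f(z) = (3 - 2*I)/(z - 1 + I)^3 + 2/(z - 1 + I)^2

The series is finite because the numerator is a polynomial; the negative powers form the principal part.

Final answer: (3 - 2*I)/(z - 1 + I)^3 + 2/(z - 1 + I)^2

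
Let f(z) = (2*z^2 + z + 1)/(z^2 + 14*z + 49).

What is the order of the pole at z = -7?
Factor the denominator:
  z^2 + 14*z + 49 = (z + 7)^2

The numerator P(z) = 2*z^2 + z + 1 has P(-7) = 92 ≠ 0, so no factor of (z + 7) cancels.
Near z = -7 we can therefore write f(z) = g(z)/(z + 7)^2 with g analytic at -7 and g(-7) ≠ 0 (g is just the numerator).

Hence z = -7 is a pole of order 2.

Final answer: 2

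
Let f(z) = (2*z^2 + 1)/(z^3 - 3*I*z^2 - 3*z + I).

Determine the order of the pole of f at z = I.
Factor the denominator:
  z^3 - 3*I*z^2 - 3*z + I = (z - I)^3

The numerator P(z) = 2*z^2 + 1 has P(I) = -1 ≠ 0, so no factor of (z - I) cancels.
Near z = I we can therefore write f(z) = g(z)/(z - I)^3 with g analytic at I and g(I) ≠ 0 (g is just the numerator).

Hence z = I is a pole of order 3.

Final answer: 3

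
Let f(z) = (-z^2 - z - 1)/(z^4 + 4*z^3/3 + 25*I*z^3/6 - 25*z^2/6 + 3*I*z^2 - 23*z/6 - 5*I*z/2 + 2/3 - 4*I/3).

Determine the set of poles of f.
The singularities of f are the zeros of the denominator. Factoring,
  z^4 + 4*z^3/3 + 25*I*z^3/6 - 25*z^2/6 + 3*I*z^2 - 23*z/6 - 5*I*z/2 + 2/3 - 4*I/3 = (z + I/2)*(z + 1 + 3*I)*(z - 2/3 + 2*I/3)*(z + 1)
so the candidates are z = -I/2, z = -1 - 3*I, z = 2/3 - 2*I/3, z = -1.

Check the numerator P(z) = -z^2 - z - 1 at each one:
  P(-I/2) = -3/4 + I/2 ≠ 0, so z = -I/2 is a (simple) pole.
  P(-1 - 3*I) = 8 - 3*I ≠ 0, so z = -1 - 3*I is a (simple) pole.
  P(2/3 - 2*I/3) = -5/3 + 14*I/9 ≠ 0, so z = 2/3 - 2*I/3 is a (simple) pole.
  P(-1) = -1 ≠ 0, so z = -1 is a (simple) pole.

Poles of f: {-1 - 3*I, -1, -I/2, 2/3 - 2*I/3}

Final answer: {-1 - 3*I, -1, -I/2, 2/3 - 2*I/3}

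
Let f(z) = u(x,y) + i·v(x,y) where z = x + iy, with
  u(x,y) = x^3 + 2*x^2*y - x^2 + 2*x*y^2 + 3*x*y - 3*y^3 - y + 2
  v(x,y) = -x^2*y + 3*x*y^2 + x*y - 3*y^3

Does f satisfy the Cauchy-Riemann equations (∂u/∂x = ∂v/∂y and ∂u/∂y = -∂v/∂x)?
∂u/∂x = 3*x^2 + 4*x*y - 2*x + 2*y^2 + 3*y
∂v/∂y = -x^2 + 6*x*y + x - 9*y^2
∂u/∂y = 2*x^2 + 4*x*y + 3*x - 9*y^2 - 1
∂v/∂x = -2*x*y + 3*y^2 + y
∂u/∂x ≠ ∂v/∂y and ∂u/∂y ≠ -∂v/∂x; the Cauchy-Riemann equations are not satisfied, so f is not analytic.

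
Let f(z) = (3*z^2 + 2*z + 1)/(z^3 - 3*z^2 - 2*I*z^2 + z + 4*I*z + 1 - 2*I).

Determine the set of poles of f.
The singularities of f are the zeros of the denominator. Factoring,
  z^3 - 3*z^2 - 2*I*z^2 + z + 4*I*z + 1 - 2*I = (z - 1)*(z - 2 - I)*(z - I)
so the candidates are z = 1, z = 2 + I, z = I.

Check the numerator P(z) = 3*z^2 + 2*z + 1 at each one:
  P(1) = 6 ≠ 0, so z = 1 is a (simple) pole.
  P(2 + I) = 14 + 14*I ≠ 0, so z = 2 + I is a (simple) pole.
  P(I) = -2 + 2*I ≠ 0, so z = I is a (simple) pole.

Poles of f: {I, 1, 2 + I}

Final answer: {I, 1, 2 + I}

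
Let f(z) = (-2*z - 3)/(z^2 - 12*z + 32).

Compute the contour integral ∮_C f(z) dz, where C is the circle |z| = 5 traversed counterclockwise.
By the residue theorem, ∮_C f(z) dz = 2πi · (sum of the residues of f at the poles inside |z| = 5).

The denominator factors as (z - 4)*(z - 8), so the singularities of f are simple poles at z = 4, z = 8.
  |4|² = 16 < 25 = 5², so this pole is inside the contour.
  |8|² = 64 > 25 = 5², so this pole is outside the contour.

With P(z) = -2*z - 3 and Q(z) = z^2 - 12*z + 32, each pole is simple, so Res(f, z₀) = P(z₀)/Q'(z₀) with Q'(z) = 2*z - 12.
  Res(f, 4) = P(4)/Q'(4) = (-11)/(-4) = 11/4

∮_C f(z) dz = 2πi · (11/4) = 11*I*pi/2

Final answer: 11*I*pi/2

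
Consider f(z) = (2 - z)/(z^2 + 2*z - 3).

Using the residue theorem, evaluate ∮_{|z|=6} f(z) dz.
By the residue theorem, ∮_C f(z) dz = 2πi · (sum of the residues of f at the poles inside |z| = 6).

The denominator factors as (z + 3)*(z - 1), so the singularities of f are simple poles at z = -3, z = 1.
  |-3|² = 9 < 36 = 6², so this pole is inside the contour.
  |1|² = 1 < 36 = 6², so this pole is inside the contour.

With P(z) = 2 - z and Q(z) = z^2 + 2*z - 3, each pole is simple, so Res(f, z₀) = P(z₀)/Q'(z₀) with Q'(z) = 2*z + 2.
  Res(f, -3) = P(-3)/Q'(-3) = (5)/(-4) = -5/4
  Res(f, 1) = P(1)/Q'(1) = (1)/(4) = 1/4

Sum of residues inside C: -1
∮_C f(z) dz = 2πi · (-1) = -2*I*pi

Final answer: -2*I*pi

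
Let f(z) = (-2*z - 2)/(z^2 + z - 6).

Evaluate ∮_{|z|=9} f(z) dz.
By the residue theorem, ∮_C f(z) dz = 2πi · (sum of the residues of f at the poles inside |z| = 9).

The denominator factors as (z + 3)*(z - 2), so the singularities of f are simple poles at z = -3, z = 2.
  |-3|² = 9 < 81 = 9², so this pole is inside the contour.
  |2|² = 4 < 81 = 9², so this pole is inside the contour.

With P(z) = -2*z - 2 and Q(z) = z^2 + z - 6, each pole is simple, so Res(f, z₀) = P(z₀)/Q'(z₀) with Q'(z) = 2*z + 1.
  Res(f, -3) = P(-3)/Q'(-3) = (4)/(-5) = -4/5
  Res(f, 2) = P(2)/Q'(2) = (-6)/(5) = -6/5

Sum of residues inside C: -2
∮_C f(z) dz = 2πi · (-2) = -4*I*pi

Final answer: -4*I*pi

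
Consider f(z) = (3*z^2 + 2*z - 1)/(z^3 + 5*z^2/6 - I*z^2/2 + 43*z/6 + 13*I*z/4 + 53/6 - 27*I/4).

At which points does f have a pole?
{-1 + 3*I/2, -1/3 + 2*I, 1/2 - 3*I}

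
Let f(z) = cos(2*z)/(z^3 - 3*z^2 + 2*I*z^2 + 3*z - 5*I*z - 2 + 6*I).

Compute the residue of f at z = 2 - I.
(4/25 + 3*I/25)*cos(4 - 2*I)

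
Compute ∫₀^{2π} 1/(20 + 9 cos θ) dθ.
Let J = ∫₀^{2π} dθ/(20 + 9 cos θ).
Put z = e^{iθ}: then cos θ = (z + 1/z)/2, dθ = dz/(iz), and z runs once counterclockwise around |z| = 1:
  J = ∮_{|z|=1} 1/(20 + 9*(z + 1/z)/2) · dz/(iz) = (2/i) ∮_{|z|=1} dz/(9*z^2 + 40*z + 9).
The roots of 9*z^2 + 40*z + 9 are z = (-20 ± sqrt(20^2 - 9^2))/9, with sqrt(319) = sqrt(319); their product is 1, so only z₊ = -20/9 + sqrt(319)/9 lies inside the unit circle (z₋ = -20/9 - sqrt(319)/9 lies outside).
z₊ is a simple zero of q(z) = 9*z^2 + 40*z + 9, so Res(1/q, z₊) = 1/q'(z₊) with q'(z) = 18*z + 40; and q'(z₊) = 9*(z₊ - z₋) = 2*sqrt(319).
Therefore J = (2/i) · 2πi · 1/(2*sqrt(319)) = 2*pi/(sqrt(319)) = 2*sqrt(319)*pi/319

Final answer: 2*sqrt(319)*pi/319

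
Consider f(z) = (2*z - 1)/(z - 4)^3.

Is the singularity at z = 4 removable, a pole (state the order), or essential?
Write f(z) = g(z)/(z - 4)^3 with g(z) = 2*z - 1.
g is entire and g(4) = 7 ≠ 0, so no factor of (z - 4) cancels: the Laurent expansion of f about z = 4 starts at the power -3, i.e. lim_{z→z₀} (z - z₀)^3 f(z) = 7 is finite and nonzero.
So z = 4 is a pole of order 3.

Final answer: pole of order 3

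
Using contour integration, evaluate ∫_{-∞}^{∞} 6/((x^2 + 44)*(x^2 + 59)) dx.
Let f(z) = 6/((z^2 + 44)*(z^2 + 59)). The denominator has no real zeros and deg Q - deg P = 4 ≥ 2, so the integral of f over the upper semicircle |z| = R tends to 0 as R → ∞. Closing the contour in the upper half-plane,
  ∫_{-∞}^{∞} f(x) dx = 2πi · Σ Res(f, z_k)  over the poles with Im z_k > 0.

Zeros of the denominator: z^2 + 44 = 0 gives z = ±2*sqrt(11)*I; z^2 + 59 = 0 gives z = ±sqrt(59)*I.
Upper half-plane: z = 2*sqrt(11)*I, z = sqrt(59)*I (simple).

Each pole is a simple zero of Q(z) = z^4 + 103*z^2 + 2596, so Res(f, z₀) = P(z₀)/Q'(z₀) with P(z) = 6, Q'(z) = 4*z^3 + 206*z:
  Res(f, 2*sqrt(11)*I) = (6)/(60*sqrt(11)*I) = -sqrt(11)*I/110
  Res(f, sqrt(59)*I) = (6)/(-30*sqrt(59)*I) = sqrt(59)*I/295

Sum of residues: I*(-sqrt(11)/110 + sqrt(59)/295)
∫_{-∞}^{∞} f(x) dx = 2πi · (I*(-sqrt(11)/110 + sqrt(59)/295)) = pi*(-22*sqrt(59) + 59*sqrt(11))/3245

Final answer: pi*(-22*sqrt(59) + 59*sqrt(11))/3245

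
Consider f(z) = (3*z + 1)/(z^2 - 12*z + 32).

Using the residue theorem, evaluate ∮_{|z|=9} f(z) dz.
By the residue theorem, ∮_C f(z) dz = 2πi · (sum of the residues of f at the poles inside |z| = 9).

The denominator factors as (z - 8)*(z - 4), so the singularities of f are simple poles at z = 8, z = 4.
  |8|² = 64 < 81 = 9², so this pole is inside the contour.
  |4|² = 16 < 81 = 9², so this pole is inside the contour.

With P(z) = 3*z + 1 and Q(z) = z^2 - 12*z + 32, each pole is simple, so Res(f, z₀) = P(z₀)/Q'(z₀) with Q'(z) = 2*z - 12.
  Res(f, 8) = P(8)/Q'(8) = (25)/(4) = 25/4
  Res(f, 4) = P(4)/Q'(4) = (13)/(-4) = -13/4

Sum of residues inside C: 3
∮_C f(z) dz = 2πi · (3) = 6*I*pi

Final answer: 6*I*pi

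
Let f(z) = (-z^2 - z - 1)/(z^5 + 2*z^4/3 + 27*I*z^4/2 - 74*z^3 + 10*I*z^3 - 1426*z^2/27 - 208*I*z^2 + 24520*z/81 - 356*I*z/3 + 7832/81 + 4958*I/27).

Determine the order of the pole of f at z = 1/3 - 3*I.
Factor the denominator:
  z^5 + 2*z^4/3 + 27*I*z^4/2 - 74*z^3 + 10*I*z^3 - 1426*z^2/27 - 208*I*z^2 + 24520*z/81 - 356*I*z/3 + 7832/81 + 4958*I/27 = (z - 1/3 + 3*I)^4*(z + 2 + 3*I/2)

The numerator P(z) = -z^2 - z - 1 has P(1/3 - 3*I) = 68/9 + 5*I ≠ 0, so no factor of (z - 1/3 + 3*I) cancels.
Near z = 1/3 - 3*I we can therefore write f(z) = g(z)/(z - 1/3 + 3*I)^4 with g analytic at 1/3 - 3*I and g(1/3 - 3*I) ≠ 0 (g is the numerator divided by the remaining denominator factors).

Hence z = 1/3 - 3*I is a pole of order 4.

Final answer: 4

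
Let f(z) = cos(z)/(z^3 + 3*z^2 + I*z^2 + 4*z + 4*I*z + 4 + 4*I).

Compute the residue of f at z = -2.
Write f(z) = P(z)/Q(z) with P(z) = cos(z) and Q(z) = z^3 + 3*z^2 + I*z^2 + 4*z + 4*I*z + 4 + 4*I.
The denominator factors as Q(z) = (z + 1 - I)*(z + 2*I)*(z + 2), so z = -2 is a simple zero of Q and P is analytic there; z = -2 is therefore a simple pole and
  Res(f, z₀) = P(z₀)/Q'(z₀).

Q'(z) = 3*z^2 + 6*z + 2*I*z + 4 + 4*I, so Q'(-2) = 4.
P(-2) = cos(2).

Res(f, -2) = (cos(2))/(4) = cos(2)/4

Final answer: cos(2)/4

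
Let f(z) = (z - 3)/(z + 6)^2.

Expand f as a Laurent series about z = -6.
-9/(z + 6)^2 + 1/(z + 6)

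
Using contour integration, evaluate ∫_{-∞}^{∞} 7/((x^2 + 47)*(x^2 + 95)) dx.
Let f(z) = 7/((z^2 + 47)*(z^2 + 95)). The denominator has no real zeros and deg Q - deg P = 4 ≥ 2, so the integral of f over the upper semicircle |z| = R tends to 0 as R → ∞. Closing the contour in the upper half-plane,
  ∫_{-∞}^{∞} f(x) dx = 2πi · Σ Res(f, z_k)  over the poles with Im z_k > 0.

Zeros of the denominator: z^2 + 95 = 0 gives z = ±sqrt(95)*I; z^2 + 47 = 0 gives z = ±sqrt(47)*I.
Upper half-plane: z = sqrt(47)*I, z = sqrt(95)*I (simple).

Each pole is a simple zero of Q(z) = z^4 + 142*z^2 + 4465, so Res(f, z₀) = P(z₀)/Q'(z₀) with P(z) = 7, Q'(z) = 4*z^3 + 284*z:
  Res(f, sqrt(47)*I) = (7)/(96*sqrt(47)*I) = -7*sqrt(47)*I/4512
  Res(f, sqrt(95)*I) = (7)/(-96*sqrt(95)*I) = 7*sqrt(95)*I/9120

Sum of residues: 7*I*(-95*sqrt(47) + 47*sqrt(95))/428640
∫_{-∞}^{∞} f(x) dx = 2πi · (7*I*(-95*sqrt(47) + 47*sqrt(95))/428640) = 7*pi*(-47*sqrt(95) + 95*sqrt(47))/214320

Final answer: 7*pi*(-47*sqrt(95) + 95*sqrt(47))/214320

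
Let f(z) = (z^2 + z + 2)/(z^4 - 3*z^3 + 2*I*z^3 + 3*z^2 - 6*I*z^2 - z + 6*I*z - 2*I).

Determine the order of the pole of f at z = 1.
3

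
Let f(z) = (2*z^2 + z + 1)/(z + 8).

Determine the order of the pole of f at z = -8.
Factor the denominator:
  z + 8 = (z + 8)

The numerator P(z) = 2*z^2 + z + 1 has P(-8) = 121 ≠ 0, so no factor of (z + 8) cancels.
Near z = -8 we can therefore write f(z) = g(z)/(z + 8) with g analytic at -8 and g(-8) ≠ 0 (g is just the numerator).

Hence z = -8 is a pole of order 1.

Final answer: 1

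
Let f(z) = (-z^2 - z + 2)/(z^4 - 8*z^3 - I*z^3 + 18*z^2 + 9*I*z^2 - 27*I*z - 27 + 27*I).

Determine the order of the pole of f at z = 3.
Factor the denominator:
  z^4 - 8*z^3 - I*z^3 + 18*z^2 + 9*I*z^2 - 27*I*z - 27 + 27*I = (z - 3)^3*(z + 1 - I)

The numerator P(z) = -z^2 - z + 2 has P(3) = -10 ≠ 0, so no factor of (z - 3) cancels.
Near z = 3 we can therefore write f(z) = g(z)/(z - 3)^3 with g analytic at 3 and g(3) ≠ 0 (g is the numerator divided by the remaining denominator factors).

Hence z = 3 is a pole of order 3.

Final answer: 3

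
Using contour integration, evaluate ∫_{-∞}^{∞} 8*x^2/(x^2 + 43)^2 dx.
4*sqrt(43)*pi/43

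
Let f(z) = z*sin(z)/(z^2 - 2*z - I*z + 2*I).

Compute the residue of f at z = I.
(2/5 + I/5)*sinh(1)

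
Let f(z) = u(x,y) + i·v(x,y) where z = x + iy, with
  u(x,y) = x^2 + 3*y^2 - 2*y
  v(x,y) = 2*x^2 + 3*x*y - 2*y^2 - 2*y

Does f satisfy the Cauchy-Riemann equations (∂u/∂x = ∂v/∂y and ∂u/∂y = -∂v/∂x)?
∂u/∂x = 2*x
∂v/∂y = 3*x - 4*y - 2
∂u/∂y = 6*y - 2
∂v/∂x = 4*x + 3*y
∂u/∂x ≠ ∂v/∂y and ∂u/∂y ≠ -∂v/∂x; the Cauchy-Riemann equations are not satisfied, so f is not analytic.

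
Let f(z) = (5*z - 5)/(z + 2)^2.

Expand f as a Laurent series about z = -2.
Put w = z - (-2), i.e. z = w - 2. The denominator is w^2, so it suffices to rewrite the numerator in powers of w.

P(z) = 5*z - 5
P(w - 2) = -15 + 5*w

Dividing each term by w^2:
  f = -15/w^2 + 5/w

Substituting back w = z + 2:
  f(z) = -15/(z + 2)^2 + 5/(z + 2)

The series is finite because the numerator is a polynomial; the negative powers form the principal part, and the coefficient of 1/(z + 2) gives Res(f, -2) = 5.

Final answer: -15/(z + 2)^2 + 5/(z + 2)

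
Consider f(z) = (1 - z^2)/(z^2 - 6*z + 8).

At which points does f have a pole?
The singularities of f are the zeros of the denominator. Factoring,
  z^2 - 6*z + 8 = (z - 2)*(z - 4)
so the candidates are z = 2, z = 4.

Check the numerator P(z) = 1 - z^2 at each one:
  P(2) = -3 ≠ 0, so z = 2 is a (simple) pole.
  P(4) = -15 ≠ 0, so z = 4 is a (simple) pole.

Poles of f: {2, 4}

Final answer: {2, 4}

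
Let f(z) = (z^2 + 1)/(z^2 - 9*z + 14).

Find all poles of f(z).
The singularities of f are the zeros of the denominator. Factoring,
  z^2 - 9*z + 14 = (z - 7)*(z - 2)
so the candidates are z = 7, z = 2.

Check the numerator P(z) = z^2 + 1 at each one:
  P(7) = 50 ≠ 0, so z = 7 is a (simple) pole.
  P(2) = 5 ≠ 0, so z = 2 is a (simple) pole.

Poles of f: {2, 7}

Final answer: {2, 7}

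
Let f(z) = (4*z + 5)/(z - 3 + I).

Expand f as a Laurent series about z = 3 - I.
(17 - 4*I)/(z - 3 + I) + 4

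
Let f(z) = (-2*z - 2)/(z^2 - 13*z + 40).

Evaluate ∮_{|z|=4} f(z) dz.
By the residue theorem, ∮_C f(z) dz = 2πi · (sum of the residues of f at the poles inside |z| = 4).

The denominator factors as (z - 5)*(z - 8), so the singularities of f are simple poles at z = 5, z = 8.
  |5|² = 25 > 16 = 4², so this pole is outside the contour.
  |8|² = 64 > 16 = 4², so this pole is outside the contour.

No pole lies inside the contour, so f is analytic on and inside C and the integral is 0 (Cauchy's theorem).

Final answer: 0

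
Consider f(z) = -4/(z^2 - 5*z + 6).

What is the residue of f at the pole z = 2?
Write f(z) = P(z)/Q(z) with P(z) = -4 and Q(z) = z^2 - 5*z + 6.
The denominator factors as Q(z) = (z - 2)*(z - 3), so z = 2 is a simple zero of Q and P is analytic there; z = 2 is therefore a simple pole and
  Res(f, z₀) = P(z₀)/Q'(z₀).

Q'(z) = 2*z - 5, so Q'(2) = -1.
P(2) = -4.

Res(f, 2) = (-4)/(-1) = 4

Final answer: 4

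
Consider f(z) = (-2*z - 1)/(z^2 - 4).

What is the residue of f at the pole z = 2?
-5/4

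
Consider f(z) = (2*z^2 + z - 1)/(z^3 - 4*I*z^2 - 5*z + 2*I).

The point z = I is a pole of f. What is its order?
Factor the denominator:
  z^3 - 4*I*z^2 - 5*z + 2*I = (z - I)^2*(z - 2*I)

The numerator P(z) = 2*z^2 + z - 1 has P(I) = -3 + I ≠ 0, so no factor of (z - I) cancels.
Near z = I we can therefore write f(z) = g(z)/(z - I)^2 with g analytic at I and g(I) ≠ 0 (g is the numerator divided by the remaining denominator factors).

Hence z = I is a pole of order 2.

Final answer: 2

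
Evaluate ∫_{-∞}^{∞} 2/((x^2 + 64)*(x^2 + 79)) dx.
Let f(z) = 2/((z^2 + 64)*(z^2 + 79)). The denominator has no real zeros and deg Q - deg P = 4 ≥ 2, so the integral of f over the upper semicircle |z| = R tends to 0 as R → ∞. Closing the contour in the upper half-plane,
  ∫_{-∞}^{∞} f(x) dx = 2πi · Σ Res(f, z_k)  over the poles with Im z_k > 0.

Zeros of the denominator: z^2 + 79 = 0 gives z = ±sqrt(79)*I; z^2 + 64 = 0 gives z = ±8*I.
Upper half-plane: z = 8*I, z = sqrt(79)*I (simple).

Each pole is a simple zero of Q(z) = z^4 + 143*z^2 + 5056, so Res(f, z₀) = P(z₀)/Q'(z₀) with P(z) = 2, Q'(z) = 4*z^3 + 286*z:
  Res(f, 8*I) = (2)/(240*I) = -I/120
  Res(f, sqrt(79)*I) = (2)/(-30*sqrt(79)*I) = sqrt(79)*I/1185

Sum of residues: I*(-79 + 8*sqrt(79))/9480
∫_{-∞}^{∞} f(x) dx = 2πi · (I*(-79 + 8*sqrt(79))/9480) = pi*(79 - 8*sqrt(79))/4740

Final answer: pi*(79 - 8*sqrt(79))/4740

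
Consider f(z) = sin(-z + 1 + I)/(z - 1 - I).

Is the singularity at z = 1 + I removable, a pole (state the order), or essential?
Let u = z - 1 - I. The argument of sin is -z + 1 + I = -u, so
  f = sin(-u)/u = ((-u) - (-u)^3/6 + ...)/u = -1 + (1/6)*u^2 - ...
The Laurent expansion about u = 0 has no negative powers; equivalently lim_{z→1 + I} f(z) = -1 exists and is finite.
So the singularity is removable.

Final answer: removable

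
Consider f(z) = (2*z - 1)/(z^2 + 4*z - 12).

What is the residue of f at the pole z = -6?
Write f(z) = P(z)/Q(z) with P(z) = 2*z - 1 and Q(z) = z^2 + 4*z - 12.
The denominator factors as Q(z) = (z + 6)*(z - 2), so z = -6 is a simple zero of Q and P is analytic there; z = -6 is therefore a simple pole and
  Res(f, z₀) = P(z₀)/Q'(z₀).

Q'(z) = 2*z + 4, so Q'(-6) = -8.
P(-6) = -13.

Res(f, -6) = (-13)/(-8) = 13/8

Final answer: 13/8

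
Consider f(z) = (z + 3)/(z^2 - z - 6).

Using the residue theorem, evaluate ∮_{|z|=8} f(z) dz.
2*I*pi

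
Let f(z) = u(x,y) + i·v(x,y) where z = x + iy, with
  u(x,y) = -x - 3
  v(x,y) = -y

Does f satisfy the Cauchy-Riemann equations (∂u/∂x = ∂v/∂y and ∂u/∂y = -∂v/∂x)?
∂u/∂x = -1
∂v/∂y = -1
∂u/∂y = 0
∂v/∂x = 0
∂u/∂x = ∂v/∂y and ∂u/∂y = -∂v/∂x hold identically; f is analytic.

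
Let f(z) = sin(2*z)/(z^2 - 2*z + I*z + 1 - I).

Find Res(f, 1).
Write f(z) = P(z)/Q(z) with P(z) = sin(2*z) and Q(z) = z^2 - 2*z + I*z + 1 - I.
The denominator factors as Q(z) = (z - 1 + I)*(z - 1), so z = 1 is a simple zero of Q and P is analytic there; z = 1 is therefore a simple pole and
  Res(f, z₀) = P(z₀)/Q'(z₀).

Q'(z) = 2*z - 2 + I, so Q'(1) = I.
P(1) = sin(2).

Res(f, 1) = (sin(2))/(I) = -I*sin(2)

Final answer: -I*sin(2)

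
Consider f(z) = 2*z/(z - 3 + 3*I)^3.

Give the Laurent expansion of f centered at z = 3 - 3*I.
Put w = z - (3 - 3*I), i.e. z = w + 3 - 3*I. The denominator is w^3, so it suffices to rewrite the numerator in powers of w.

P(z) = 2*z
P(w + 3 - 3*I) = 6 - 6*I + 2*w

Dividing each term by w^3:
  f = (6 - 6*I)/w^3 + 2/w^2

Substituting back w = z - 3 + 3*I:
  f(z) = (6 - 6*I)/(z - 3 + 3*I)^3 + 2/(z - 3 + 3*I)^2

The series is finite because the numerator is a polynomial; the negative powers form the principal part.

Final answer: (6 - 6*I)/(z - 3 + 3*I)^3 + 2/(z - 3 + 3*I)^2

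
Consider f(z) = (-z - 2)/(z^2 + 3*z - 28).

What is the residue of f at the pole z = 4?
Write f(z) = P(z)/Q(z) with P(z) = -z - 2 and Q(z) = z^2 + 3*z - 28.
The denominator factors as Q(z) = (z - 4)*(z + 7), so z = 4 is a simple zero of Q and P is analytic there; z = 4 is therefore a simple pole and
  Res(f, z₀) = P(z₀)/Q'(z₀).

Q'(z) = 2*z + 3, so Q'(4) = 11.
P(4) = -6.

Res(f, 4) = (-6)/(11) = -6/11

Final answer: -6/11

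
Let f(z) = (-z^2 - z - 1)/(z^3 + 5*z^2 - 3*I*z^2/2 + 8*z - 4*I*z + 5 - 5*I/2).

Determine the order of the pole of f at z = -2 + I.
2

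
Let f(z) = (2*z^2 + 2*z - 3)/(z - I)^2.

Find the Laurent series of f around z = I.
Put w = z - (I), i.e. z = w + I. The denominator is w^2, so it suffices to rewrite the numerator in powers of w.

P(z) = 2*z^2 + 2*z - 3
P(w + I) = -5 + 2*I + (2 + 4*I)*w + 2*w^2

Dividing each term by w^2:
  f = (-5 + 2*I)/w^2 + (2 + 4*I)/w + 2

Substituting back w = z - I:
  f(z) = (-5 + 2*I)/(z - I)^2 + (2 + 4*I)/(z - I) + 2

The series is finite because the numerator is a polynomial; the negative powers form the principal part, and the coefficient of 1/(z - I) gives Res(f, I) = 2 + 4*I.

Final answer: (-5 + 2*I)/(z - I)^2 + (2 + 4*I)/(z - I) + 2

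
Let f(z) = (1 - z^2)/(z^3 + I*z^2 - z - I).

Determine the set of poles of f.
The singularities of f are the zeros of the denominator. Factoring,
  z^3 + I*z^2 - z - I = (z + I)*(z + 1)*(z - 1)
so the candidates are z = -I, z = -1, z = 1.

Check the numerator P(z) = 1 - z^2 at each one:
  P(-I) = 2 ≠ 0, so z = -I is a (simple) pole.
  P(-1) = 0, so the factor (z + 1) cancels and z = -1 is only a removable singularity, not a pole.
  P(1) = 0, so the factor (z - 1) cancels and z = 1 is only a removable singularity, not a pole.

Poles of f: {-I}

Final answer: {-I}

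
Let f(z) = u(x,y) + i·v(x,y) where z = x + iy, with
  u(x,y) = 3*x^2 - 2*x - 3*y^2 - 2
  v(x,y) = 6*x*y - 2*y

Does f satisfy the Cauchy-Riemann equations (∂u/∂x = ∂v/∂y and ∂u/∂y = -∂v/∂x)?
∂u/∂x = 6*x - 2
∂v/∂y = 6*x - 2
∂u/∂y = -6*y
∂v/∂x = 6*y
∂u/∂x = ∂v/∂y and ∂u/∂y = -∂v/∂x hold identically; f is analytic.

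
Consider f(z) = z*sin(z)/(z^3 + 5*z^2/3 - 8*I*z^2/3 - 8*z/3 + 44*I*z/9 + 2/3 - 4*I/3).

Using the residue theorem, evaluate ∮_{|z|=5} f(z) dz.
By the residue theorem, ∮_C f(z) dz = 2πi · (sum of the residues of f at the poles inside |z| = 5).

The denominator factors as (z - 1 + I/3)*(z - 1/3)*(z + 3 - 3*I), so the singularities of f are simple poles at z = 1 - I/3, z = 1/3, z = -3 + 3*I.
  |1 - I/3|² = 10/9 < 25 = 5², so this pole is inside the contour.
  |1/3|² = 1/9 < 25 = 5², so this pole is inside the contour.
  |-3 + 3*I|² = 18 < 25 = 5², so this pole is inside the contour.

With P(z) = z*sin(z) and Q(z) = z^3 + 5*z^2/3 - 8*I*z^2/3 - 8*z/3 + 44*I*z/9 + 2/3 - 4*I/3, each pole is simple, so Res(f, z₀) = P(z₀)/Q'(z₀) with Q'(z) = 3*z^2 + 10*z/3 - 16*I*z/3 - 8/3 + 44*I/9.
  Res(f, 1 - I/3) = P(1 - I/3)/Q'(1 - I/3) = ((1 - I/3)*sin(1 - I/3))/(14/9 - 32*I/9) = (111/610 + 123*I/610)*sin(1 - I/3)
  Res(f, 1/3) = P(1/3)/Q'(1/3) = (sin(1/3)/3)/(-11/9 + 28*I/9) = (-33/905 - 84*I/905)*sin(1/3)
  Res(f, -3 + 3*I) = P(-3 + 3*I)/Q'(-3 + 3*I) = ((3 - 3*I)*sin(3 - 3*I))/(10/3 - 208*I/9) = (3213/22082 + 2403*I/22082)*sin(3 - 3*I)

Sum of residues inside C: (-33/905 - 84*I/905)*sin(1/3) + (111/610 + 123*I/610)*sin(1 - I/3) + (3213/22082 + 2403*I/22082)*sin(3 - 3*I)
∮_C f(z) dz = 2πi · ((-33/905 - 84*I/905)*sin(1/3) + (111/610 + 123*I/610)*sin(1 - I/3) + (3213/22082 + 2403*I/22082)*sin(3 - 3*I)) = pi*(-2403/11041 + 3213*I/11041)*sin(3 - 3*I) + pi*(168/905 - 66*I/905)*sin(1/3) + pi*(-123/305 + 111*I/305)*sin(1 - I/3)

Final answer: pi*(-2403/11041 + 3213*I/11041)*sin(3 - 3*I) + pi*(168/905 - 66*I/905)*sin(1/3) + pi*(-123/305 + 111*I/305)*sin(1 - I/3)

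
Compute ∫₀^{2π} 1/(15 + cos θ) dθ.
Let J = ∫₀^{2π} dθ/(15 + cos θ).
Put z = e^{iθ}: then cos θ = (z + 1/z)/2, dθ = dz/(iz), and z runs once counterclockwise around |z| = 1:
  J = ∮_{|z|=1} 1/(15 + (z + 1/z)/2) · dz/(iz) = (2/i) ∮_{|z|=1} dz/(z^2 + 30*z + 1).
The roots of z^2 + 30*z + 1 are z = (-15 ± sqrt(15^2 - 1^2)), with sqrt(224) = 4*sqrt(14); their product is 1, so only z₊ = -15 + 4*sqrt(14) lies inside the unit circle (z₋ = -15 - 4*sqrt(14) lies outside).
z₊ is a simple zero of q(z) = z^2 + 30*z + 1, so Res(1/q, z₊) = 1/q'(z₊) with q'(z) = 2*z + 30; and q'(z₊) = (z₊ - z₋) = 8*sqrt(14).
Therefore J = (2/i) · 2πi · 1/(8*sqrt(14)) = 2*pi/(4*sqrt(14)) = sqrt(14)*pi/28

Final answer: sqrt(14)*pi/28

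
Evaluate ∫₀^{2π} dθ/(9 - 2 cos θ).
Call the integral J. The integrand is 2π-periodic and we integrate over a full period, so shifting θ does not change the value (θ → θ + π flips the sign of the trig term). Hence
  J = ∫₀^{2π} dθ/(9 + 2 cos θ).
Put z = e^{iθ}: then cos θ = (z + 1/z)/2, dθ = dz/(iz), and z runs once counterclockwise around |z| = 1:
  J = ∮_{|z|=1} 1/(9 + 2*(z + 1/z)/2) · dz/(iz) = (2/i) ∮_{|z|=1} dz/(2*z^2 + 18*z + 2).
The roots of 2*z^2 + 18*z + 2 are z = (-9 ± sqrt(9^2 - 2^2))/2, with sqrt(77) = sqrt(77); their product is 1, so only z₊ = -9/2 + sqrt(77)/2 lies inside the unit circle (z₋ = -9/2 - sqrt(77)/2 lies outside).
z₊ is a simple zero of q(z) = 2*z^2 + 18*z + 2, so Res(1/q, z₊) = 1/q'(z₊) with q'(z) = 4*z + 18; and q'(z₊) = 2*(z₊ - z₋) = 2*sqrt(77).
Therefore J = (2/i) · 2πi · 1/(2*sqrt(77)) = 2*pi/(sqrt(77)) = 2*sqrt(77)*pi/77

Final answer: 2*sqrt(77)*pi/77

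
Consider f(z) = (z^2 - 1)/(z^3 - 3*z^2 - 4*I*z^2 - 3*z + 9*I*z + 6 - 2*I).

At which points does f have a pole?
{2*I, 1 + I, 2 + I}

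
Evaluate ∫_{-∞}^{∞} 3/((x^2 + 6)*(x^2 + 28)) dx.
Let f(z) = 3/((z^2 + 6)*(z^2 + 28)). The denominator has no real zeros and deg Q - deg P = 4 ≥ 2, so the integral of f over the upper semicircle |z| = R tends to 0 as R → ∞. Closing the contour in the upper half-plane,
  ∫_{-∞}^{∞} f(x) dx = 2πi · Σ Res(f, z_k)  over the poles with Im z_k > 0.

Zeros of the denominator: z^2 + 28 = 0 gives z = ±2*sqrt(7)*I; z^2 + 6 = 0 gives z = ±sqrt(6)*I.
Upper half-plane: z = sqrt(6)*I, z = 2*sqrt(7)*I (simple).

Each pole is a simple zero of Q(z) = z^4 + 34*z^2 + 168, so Res(f, z₀) = P(z₀)/Q'(z₀) with P(z) = 3, Q'(z) = 4*z^3 + 68*z:
  Res(f, sqrt(6)*I) = (3)/(44*sqrt(6)*I) = -sqrt(6)*I/88
  Res(f, 2*sqrt(7)*I) = (3)/(-88*sqrt(7)*I) = 3*sqrt(7)*I/616

Sum of residues: I*(-7*sqrt(6) + 3*sqrt(7))/616
∫_{-∞}^{∞} f(x) dx = 2πi · (I*(-7*sqrt(6) + 3*sqrt(7))/616) = pi*(-3*sqrt(7) + 7*sqrt(6))/308

Final answer: pi*(-3*sqrt(7) + 7*sqrt(6))/308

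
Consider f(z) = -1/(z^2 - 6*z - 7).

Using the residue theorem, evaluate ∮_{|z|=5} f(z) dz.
By the residue theorem, ∮_C f(z) dz = 2πi · (sum of the residues of f at the poles inside |z| = 5).

The denominator factors as (z + 1)*(z - 7), so the singularities of f are simple poles at z = -1, z = 7.
  |-1|² = 1 < 25 = 5², so this pole is inside the contour.
  |7|² = 49 > 25 = 5², so this pole is outside the contour.

With P(z) = -1 and Q(z) = z^2 - 6*z - 7, each pole is simple, so Res(f, z₀) = P(z₀)/Q'(z₀) with Q'(z) = 2*z - 6.
  Res(f, -1) = P(-1)/Q'(-1) = (-1)/(-8) = 1/8

∮_C f(z) dz = 2πi · (1/8) = I*pi/4

Final answer: I*pi/4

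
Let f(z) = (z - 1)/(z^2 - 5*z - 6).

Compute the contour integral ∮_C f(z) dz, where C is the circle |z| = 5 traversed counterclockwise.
By the residue theorem, ∮_C f(z) dz = 2πi · (sum of the residues of f at the poles inside |z| = 5).

The denominator factors as (z - 6)*(z + 1), so the singularities of f are simple poles at z = 6, z = -1.
  |6|² = 36 > 25 = 5², so this pole is outside the contour.
  |-1|² = 1 < 25 = 5², so this pole is inside the contour.

With P(z) = z - 1 and Q(z) = z^2 - 5*z - 6, each pole is simple, so Res(f, z₀) = P(z₀)/Q'(z₀) with Q'(z) = 2*z - 5.
  Res(f, -1) = P(-1)/Q'(-1) = (-2)/(-7) = 2/7

∮_C f(z) dz = 2πi · (2/7) = 4*I*pi/7

Final answer: 4*I*pi/7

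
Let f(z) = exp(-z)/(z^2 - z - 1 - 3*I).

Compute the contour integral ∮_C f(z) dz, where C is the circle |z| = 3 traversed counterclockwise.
pi*(-4/13 - 6*I/13)*exp(1 + I) + pi*(4/13 + 6*I/13)*exp(-2 - I)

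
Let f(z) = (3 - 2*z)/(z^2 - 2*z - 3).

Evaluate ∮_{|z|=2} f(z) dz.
By the residue theorem, ∮_C f(z) dz = 2πi · (sum of the residues of f at the poles inside |z| = 2).

The denominator factors as (z - 3)*(z + 1), so the singularities of f are simple poles at z = 3, z = -1.
  |3|² = 9 > 4 = 2², so this pole is outside the contour.
  |-1|² = 1 < 4 = 2², so this pole is inside the contour.

With P(z) = 3 - 2*z and Q(z) = z^2 - 2*z - 3, each pole is simple, so Res(f, z₀) = P(z₀)/Q'(z₀) with Q'(z) = 2*z - 2.
  Res(f, -1) = P(-1)/Q'(-1) = (5)/(-4) = -5/4

∮_C f(z) dz = 2πi · (-5/4) = -5*I*pi/2

Final answer: -5*I*pi/2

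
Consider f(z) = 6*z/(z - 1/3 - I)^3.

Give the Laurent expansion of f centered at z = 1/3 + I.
(2 + 6*I)/(z - 1/3 - I)^3 + 6/(z - 1/3 - I)^2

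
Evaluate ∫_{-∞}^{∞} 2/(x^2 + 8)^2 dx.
Let f(z) = 2/(z^2 + 8)^2. The denominator has no real zeros and deg Q - deg P = 4 ≥ 2, so the integral of f over the upper semicircle |z| = R tends to 0 as R → ∞. Closing the contour in the upper half-plane,
  ∫_{-∞}^{∞} f(x) dx = 2πi · Σ Res(f, z_k)  over the poles with Im z_k > 0.

Zeros of the denominator: z^2 + 8 = 0 gives z = ±2*sqrt(2)*I.
Upper half-plane: z = 2*sqrt(2)*I (a pole of order 2).

Write f(z) = g(z)/(z - 2*sqrt(2)*I)^2 with g(z) = 2/(z + 2*sqrt(2)*I)^2. For a double pole, Res(f, z₀) = g'(z₀):
  g'(z) = -4/(z + 2*sqrt(2)*I)^3
  Res(f, 2*sqrt(2)*I) = g'(2*sqrt(2)*I) = -sqrt(2)*I/64

∫_{-∞}^{∞} f(x) dx = 2πi · (-sqrt(2)*I/64) = sqrt(2)*pi/32

Final answer: sqrt(2)*pi/32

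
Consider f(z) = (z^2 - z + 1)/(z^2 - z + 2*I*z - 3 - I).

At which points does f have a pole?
The singularities of f are the zeros of the denominator. Factoring,
  z^2 - z + 2*I*z - 3 - I = (z + 1 + I)*(z - 2 + I)
so the candidates are z = -1 - I, z = 2 - I.

Check the numerator P(z) = z^2 - z + 1 at each one:
  P(-1 - I) = 2 + 3*I ≠ 0, so z = -1 - I is a (simple) pole.
  P(2 - I) = 2 - 3*I ≠ 0, so z = 2 - I is a (simple) pole.

Poles of f: {-1 - I, 2 - I}

Final answer: {-1 - I, 2 - I}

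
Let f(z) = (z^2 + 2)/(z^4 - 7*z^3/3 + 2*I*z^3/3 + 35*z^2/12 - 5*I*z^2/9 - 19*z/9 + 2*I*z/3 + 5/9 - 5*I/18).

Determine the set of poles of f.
The singularities of f are the zeros of the denominator. Factoring,
  z^4 - 7*z^3/3 + 2*I*z^3/3 + 35*z^2/12 - 5*I*z^2/9 - 19*z/9 + 2*I*z/3 + 5/9 - 5*I/18 = (z - 1/2 + 2*I/3)*(z - 1 + I)*(z - 1/3 - I)*(z - 1/2)
so the candidates are z = 1/2 - 2*I/3, z = 1 - I, z = 1/3 + I, z = 1/2.

Check the numerator P(z) = z^2 + 2 at each one:
  P(1/2 - 2*I/3) = 65/36 - 2*I/3 ≠ 0, so z = 1/2 - 2*I/3 is a (simple) pole.
  P(1 - I) = 2 - 2*I ≠ 0, so z = 1 - I is a (simple) pole.
  P(1/3 + I) = 10/9 + 2*I/3 ≠ 0, so z = 1/3 + I is a (simple) pole.
  P(1/2) = 9/4 ≠ 0, so z = 1/2 is a (simple) pole.

Poles of f: {1/3 + I, 1/2 - 2*I/3, 1/2, 1 - I}

Final answer: {1/3 + I, 1/2 - 2*I/3, 1/2, 1 - I}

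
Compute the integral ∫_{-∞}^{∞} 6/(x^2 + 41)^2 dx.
Let f(z) = 6/(z^2 + 41)^2. The denominator has no real zeros and deg Q - deg P = 4 ≥ 2, so the integral of f over the upper semicircle |z| = R tends to 0 as R → ∞. Closing the contour in the upper half-plane,
  ∫_{-∞}^{∞} f(x) dx = 2πi · Σ Res(f, z_k)  over the poles with Im z_k > 0.

Zeros of the denominator: z^2 + 41 = 0 gives z = ±sqrt(41)*I.
Upper half-plane: z = sqrt(41)*I (a pole of order 2).

Write f(z) = g(z)/(z - sqrt(41)*I)^2 with g(z) = 6/(z + sqrt(41)*I)^2. For a double pole, Res(f, z₀) = g'(z₀):
  g'(z) = -12/(z + sqrt(41)*I)^3
  Res(f, sqrt(41)*I) = g'(sqrt(41)*I) = -3*sqrt(41)*I/3362

∫_{-∞}^{∞} f(x) dx = 2πi · (-3*sqrt(41)*I/3362) = 3*sqrt(41)*pi/1681

Final answer: 3*sqrt(41)*pi/1681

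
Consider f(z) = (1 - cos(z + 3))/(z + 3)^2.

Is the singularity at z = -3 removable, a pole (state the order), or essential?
Let u = z + 3. The argument of cos is z + 3 = u, so
  f = (1 - cos(u))/u^2 = ((u)^2/2 - (u)^4/24 + ...)/u^2 = 1/2 - (1/24)*u^2 + ...
The Laurent expansion about u = 0 has no negative powers; equivalently lim_{z→-3} f(z) = 1/2 exists and is finite.
So the singularity is removable.

Final answer: removable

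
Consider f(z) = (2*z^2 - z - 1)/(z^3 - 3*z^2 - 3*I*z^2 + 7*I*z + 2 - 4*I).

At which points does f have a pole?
The singularities of f are the zeros of the denominator. Factoring,
  z^3 - 3*z^2 - 3*I*z^2 + 7*I*z + 2 - 4*I = (z - 2 - I)*(z - 2*I)*(z - 1)
so the candidates are z = 2 + I, z = 2*I, z = 1.

Check the numerator P(z) = 2*z^2 - z - 1 at each one:
  P(2 + I) = 3 + 7*I ≠ 0, so z = 2 + I is a (simple) pole.
  P(2*I) = -9 - 2*I ≠ 0, so z = 2*I is a (simple) pole.
  P(1) = 0, so the factor (z - 1) cancels and z = 1 is only a removable singularity, not a pole.

Poles of f: {2*I, 2 + I}

Final answer: {2*I, 2 + I}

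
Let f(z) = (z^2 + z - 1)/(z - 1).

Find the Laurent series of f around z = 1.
1/(z - 1) + 3 + (z - 1)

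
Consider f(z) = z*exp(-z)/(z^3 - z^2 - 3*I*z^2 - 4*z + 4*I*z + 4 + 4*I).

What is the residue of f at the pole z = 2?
Write f(z) = P(z)/Q(z) with P(z) = z*exp(-z) and Q(z) = z^3 - z^2 - 3*I*z^2 - 4*z + 4*I*z + 4 + 4*I.
The denominator factors as Q(z) = (z + 1 - I)*(z - 2)*(z - 2*I), so z = 2 is a simple zero of Q and P is analytic there; z = 2 is therefore a simple pole and
  Res(f, z₀) = P(z₀)/Q'(z₀).

Q'(z) = 3*z^2 - 2*z - 6*I*z - 4 + 4*I, so Q'(2) = 4 - 8*I.
P(2) = 2*exp(-2).

Res(f, 2) = (2*exp(-2))/(4 - 8*I) = (1/10 + I/5)*exp(-2)

Final answer: (1/10 + I/5)*exp(-2)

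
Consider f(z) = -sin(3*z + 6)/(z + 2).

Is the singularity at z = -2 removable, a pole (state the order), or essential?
removable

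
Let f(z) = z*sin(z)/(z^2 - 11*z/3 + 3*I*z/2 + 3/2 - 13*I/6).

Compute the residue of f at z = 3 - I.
Write f(z) = P(z)/Q(z) with P(z) = z*sin(z) and Q(z) = z^2 - 11*z/3 + 3*I*z/2 + 3/2 - 13*I/6.
The denominator factors as Q(z) = (z - 2/3 + I/2)*(z - 3 + I), so z = 3 - I is a simple zero of Q and P is analytic there; z = 3 - I is therefore a simple pole and
  Res(f, z₀) = P(z₀)/Q'(z₀).

Q'(z) = 2*z - 11/3 + 3*I/2, so Q'(3 - I) = 7/3 - I/2.
P(3 - I) = (3 - I)*sin(3 - I).

Res(f, 3 - I) = ((3 - I)*sin(3 - I))/(7/3 - I/2) = (54/41 - 6*I/41)*sin(3 - I)

Final answer: (54/41 - 6*I/41)*sin(3 - I)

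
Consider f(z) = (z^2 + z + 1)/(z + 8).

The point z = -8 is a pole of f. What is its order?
Factor the denominator:
  z + 8 = (z + 8)

The numerator P(z) = z^2 + z + 1 has P(-8) = 57 ≠ 0, so no factor of (z + 8) cancels.
Near z = -8 we can therefore write f(z) = g(z)/(z + 8) with g analytic at -8 and g(-8) ≠ 0 (g is just the numerator).

Hence z = -8 is a pole of order 1.

Final answer: 1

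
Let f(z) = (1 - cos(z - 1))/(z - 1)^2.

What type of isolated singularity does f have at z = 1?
Let u = z - 1. The argument of cos is z - 1 = u, so
  f = (1 - cos(u))/u^2 = ((u)^2/2 - (u)^4/24 + ...)/u^2 = 1/2 - (1/24)*u^2 + ...
The Laurent expansion about u = 0 has no negative powers; equivalently lim_{z→1} f(z) = 1/2 exists and is finite.
So the singularity is removable.

Final answer: removable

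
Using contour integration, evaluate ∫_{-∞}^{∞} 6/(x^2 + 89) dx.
Let f(z) = 6/(z^2 + 89). The denominator has no real zeros and deg Q - deg P = 2 ≥ 2, so the integral of f over the upper semicircle |z| = R tends to 0 as R → ∞. Closing the contour in the upper half-plane,
  ∫_{-∞}^{∞} f(x) dx = 2πi · Σ Res(f, z_k)  over the poles with Im z_k > 0.

Zeros of the denominator: z^2 + 89 = 0 gives z = ±sqrt(89)*I.
Upper half-plane: z = sqrt(89)*I (simple).

Each pole is a simple zero of Q(z) = z^2 + 89, so Res(f, z₀) = P(z₀)/Q'(z₀) with P(z) = 6, Q'(z) = 2*z:
  Res(f, sqrt(89)*I) = (6)/(2*sqrt(89)*I) = -3*sqrt(89)*I/89

∫_{-∞}^{∞} f(x) dx = 2πi · (-3*sqrt(89)*I/89) = 6*sqrt(89)*pi/89

Final answer: 6*sqrt(89)*pi/89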